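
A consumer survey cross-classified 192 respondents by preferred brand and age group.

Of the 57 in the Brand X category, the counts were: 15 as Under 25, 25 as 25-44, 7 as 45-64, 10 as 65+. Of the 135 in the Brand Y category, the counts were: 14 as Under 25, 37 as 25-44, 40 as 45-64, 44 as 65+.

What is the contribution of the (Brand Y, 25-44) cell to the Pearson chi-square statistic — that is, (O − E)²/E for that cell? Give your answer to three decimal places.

Row total (Brand Y) = 135; column total (25-44) = 62; N = 192.
Expected count E = 135 × 62 / 192 = 43.5938.
Contribution = (O − E)²/E = (37 − 43.5938)² / 43.5938 = 0.997.

0.997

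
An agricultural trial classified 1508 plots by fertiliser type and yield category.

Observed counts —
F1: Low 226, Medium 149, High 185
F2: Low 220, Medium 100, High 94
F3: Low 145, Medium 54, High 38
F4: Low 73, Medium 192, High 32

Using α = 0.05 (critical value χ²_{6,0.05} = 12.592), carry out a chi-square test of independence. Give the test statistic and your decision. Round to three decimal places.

Row totals: 560, 414, 237, 297. Column totals: 664, 495, 349. Grand total N = 1508.
Expected counts (row total × column total / N):
  F1, Low: 560×664/1508 = 246.5782
  F1, Medium: 560×495/1508 = 183.8196
  F1, High: 560×349/1508 = 129.6021
  F2, Low: 414×664/1508 = 182.2918
  F2, Medium: 414×495/1508 = 135.8952
  F2, High: 414×349/1508 = 95.8130
  F3, Low: 237×664/1508 = 104.3554
  F3, Medium: 237×495/1508 = 77.7951
  F3, High: 237×349/1508 = 54.8495
  F4, Low: 297×664/1508 = 130.7745
  F4, Medium: 297×495/1508 = 97.4901
  F4, High: 297×349/1508 = 68.7354
Contributions (O − E)²/E:
  (226 − 246.5782)²/246.5782 = 1.7174
  (149 − 183.8196)²/183.8196 = 6.5956
  (185 − 129.6021)²/129.6021 = 23.6796
  (220 − 182.2918)²/182.2918 = 7.8002
  (100 − 135.8952)²/135.8952 = 9.4813
  (94 − 95.8130)²/95.8130 = 0.0343
  (145 − 104.3554)²/104.3554 = 15.8304
  (54 − 77.7951)²/77.7951 = 7.2782
  (38 − 54.8495)²/54.8495 = 5.1761
  (73 − 130.7745)²/130.7745 = 25.5240
  (192 − 97.4901)²/97.4901 = 91.6208
  (32 − 68.7354)²/68.7354 = 19.6331
χ² = 1.7174 + 6.5956 + 23.6796 + 7.8002 + 9.4813 + 0.0343 + 15.8304 + 7.2782 + 5.1761 + 25.5240 + 91.6208 + 19.6331 = 214.371
df = (4−1)(3−1) = 6. Since 214.371 > 12.592, reject the null hypothesis of independence at α = 0.05.

214.371; reject H₀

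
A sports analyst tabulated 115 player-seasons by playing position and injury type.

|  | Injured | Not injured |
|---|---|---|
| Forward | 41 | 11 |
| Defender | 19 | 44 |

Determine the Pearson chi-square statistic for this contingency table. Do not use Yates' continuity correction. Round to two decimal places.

27.06

Row totals: 52, 63. Column totals: 60, 55. Grand total N = 115.
Expected counts (row total × column total / N):
  Forward, Injured: 52×60/115 = 27.1304
  Forward, Not injured: 52×55/115 = 24.8696
  Defender, Injured: 63×60/115 = 32.8696
  Defender, Not injured: 63×55/115 = 30.1304
Contributions (O − E)²/E:
  (41 − 27.1304)²/27.1304 = 7.0904
  (11 − 24.8696)²/24.8696 = 7.7350
  (19 − 32.8696)²/32.8696 = 5.8524
  (44 − 30.1304)²/30.1304 = 6.3844
χ² = 7.0904 + 7.7350 + 5.8524 + 6.3844 = 27.06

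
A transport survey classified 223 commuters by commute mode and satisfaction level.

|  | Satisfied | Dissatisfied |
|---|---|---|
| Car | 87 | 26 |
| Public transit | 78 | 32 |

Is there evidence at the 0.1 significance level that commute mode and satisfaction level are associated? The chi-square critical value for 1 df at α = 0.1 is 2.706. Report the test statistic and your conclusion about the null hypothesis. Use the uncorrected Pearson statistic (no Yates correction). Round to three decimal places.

Row totals: 113, 110. Column totals: 165, 58. Grand total N = 223.
Expected counts (row total × column total / N):
  Car, Satisfied: 113×165/223 = 83.6099
  Car, Dissatisfied: 113×58/223 = 29.3901
  Public transit, Satisfied: 110×165/223 = 81.3901
  Public transit, Dissatisfied: 110×58/223 = 28.6099
Contributions (O − E)²/E:
  (87 − 83.6099)²/83.6099 = 0.1375
  (26 − 29.3901)²/29.3901 = 0.3910
  (78 − 81.3901)²/81.3901 = 0.1412
  (32 − 28.6099)²/28.6099 = 0.4017
χ² = 0.1375 + 0.3910 + 0.1412 + 0.4017 = 1.071
df = (2−1)(2−1) = 1. Since 1.071 < 2.706, fail to reject the null hypothesis of independence at α = 0.1.

1.071; fail to reject H₀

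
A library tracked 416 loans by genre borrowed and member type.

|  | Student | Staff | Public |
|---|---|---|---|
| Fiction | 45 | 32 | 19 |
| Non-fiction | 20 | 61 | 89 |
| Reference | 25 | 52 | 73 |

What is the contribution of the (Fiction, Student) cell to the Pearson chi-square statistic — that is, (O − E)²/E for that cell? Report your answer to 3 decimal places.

28.269

Row total (Fiction) = 96; column total (Student) = 90; N = 416.
Expected count E = 96 × 90 / 416 = 20.7692.
Contribution = (O − E)²/E = (45 − 20.7692)² / 20.7692 = 28.269.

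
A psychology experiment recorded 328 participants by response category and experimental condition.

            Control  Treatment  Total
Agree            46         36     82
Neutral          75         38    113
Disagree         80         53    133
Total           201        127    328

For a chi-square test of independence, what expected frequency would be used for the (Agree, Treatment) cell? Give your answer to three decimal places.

31.750

Row total (Agree) = 82; column total (Treatment) = 127; grand total N = 328.
Expected count = (row total × column total) / N = 82 × 127 / 328 = 31.750.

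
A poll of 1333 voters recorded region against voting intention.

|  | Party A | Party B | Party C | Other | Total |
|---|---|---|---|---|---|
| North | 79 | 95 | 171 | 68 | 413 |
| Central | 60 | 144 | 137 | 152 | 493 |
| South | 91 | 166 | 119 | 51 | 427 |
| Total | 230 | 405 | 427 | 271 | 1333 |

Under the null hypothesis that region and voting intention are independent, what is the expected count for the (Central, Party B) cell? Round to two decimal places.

Row total (Central) = 493; column total (Party B) = 405; grand total N = 1333.
Expected count = (row total × column total) / N = 493 × 405 / 1333 = 149.79.

149.79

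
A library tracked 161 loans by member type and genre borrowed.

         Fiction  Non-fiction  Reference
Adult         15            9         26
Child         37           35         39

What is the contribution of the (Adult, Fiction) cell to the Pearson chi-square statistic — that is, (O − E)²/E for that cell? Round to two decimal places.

Row total (Adult) = 50; column total (Fiction) = 52; N = 161.
Expected count E = 50 × 52 / 161 = 16.149.
Contribution = (O − E)²/E = (15 − 16.149)² / 16.149 = 0.08.

0.08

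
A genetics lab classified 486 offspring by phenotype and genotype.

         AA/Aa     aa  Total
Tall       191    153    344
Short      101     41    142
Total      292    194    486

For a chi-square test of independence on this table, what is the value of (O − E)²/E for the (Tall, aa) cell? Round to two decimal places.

1.79

Row total (Tall) = 344; column total (aa) = 194; N = 486.
Expected count E = 344 × 194 / 486 = 137.317.
Contribution = (O − E)²/E = (153 − 137.317)² / 137.317 = 1.79.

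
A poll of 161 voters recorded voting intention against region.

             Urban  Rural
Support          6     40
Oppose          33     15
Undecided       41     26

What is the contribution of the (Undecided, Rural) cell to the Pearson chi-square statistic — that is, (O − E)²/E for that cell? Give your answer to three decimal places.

Row total (Undecided) = 67; column total (Rural) = 81; N = 161.
Expected count E = 67 × 81 / 161 = 33.7081.
Contribution = (O − E)²/E = (26 − 33.7081)² / 33.7081 = 1.763.

1.763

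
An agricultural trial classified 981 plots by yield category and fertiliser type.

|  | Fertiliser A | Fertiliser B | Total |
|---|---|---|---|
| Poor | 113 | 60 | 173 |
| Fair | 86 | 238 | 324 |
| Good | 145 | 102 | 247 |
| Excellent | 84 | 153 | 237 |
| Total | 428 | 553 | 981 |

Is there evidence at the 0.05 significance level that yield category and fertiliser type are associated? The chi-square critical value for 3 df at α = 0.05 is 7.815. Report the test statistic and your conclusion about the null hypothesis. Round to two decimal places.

100.83; reject H₀

Grand total N = 981.
Expected counts (row total × column total / N):
  Poor, Fertiliser A: 173×428/981 = 75.478
  Poor, Fertiliser B: 173×553/981 = 97.522
  Fair, Fertiliser A: 324×428/981 = 141.358
  Fair, Fertiliser B: 324×553/981 = 182.642
  Good, Fertiliser A: 247×428/981 = 107.764
  Good, Fertiliser B: 247×553/981 = 139.236
  Excellent, Fertiliser A: 237×428/981 = 103.401
  Excellent, Fertiliser B: 237×553/981 = 133.599
Contributions (O − E)²/E:
  (113 − 75.478)²/75.478 = 18.6531
  (60 − 97.522)²/97.522 = 14.4367
  (86 − 141.358)²/141.358 = 21.6791
  (238 − 182.642)²/182.642 = 16.7788
  (145 − 107.764)²/107.764 = 12.8663
  (102 − 139.236)²/139.236 = 9.9581
  (84 − 103.401)²/103.401 = 3.6402
  (153 − 133.599)²/133.599 = 2.8174
χ² = 18.6531 + 14.4367 + 21.6791 + 16.7788 + 12.8663 + 9.9581 + 3.6402 + 2.8174 = 100.83
df = (4−1)(2−1) = 3. Since 100.83 > 7.815, reject the null hypothesis of independence at α = 0.05.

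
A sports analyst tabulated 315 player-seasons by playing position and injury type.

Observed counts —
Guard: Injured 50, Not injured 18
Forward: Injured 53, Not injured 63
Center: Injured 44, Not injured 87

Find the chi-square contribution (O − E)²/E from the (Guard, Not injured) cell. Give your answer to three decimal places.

Row total (Guard) = 68; column total (Not injured) = 168; N = 315.
Expected count E = 68 × 168 / 315 = 36.26667.
Contribution = (O − E)²/E = (18 − 36.26667)² / 36.26667 = 9.200.

9.200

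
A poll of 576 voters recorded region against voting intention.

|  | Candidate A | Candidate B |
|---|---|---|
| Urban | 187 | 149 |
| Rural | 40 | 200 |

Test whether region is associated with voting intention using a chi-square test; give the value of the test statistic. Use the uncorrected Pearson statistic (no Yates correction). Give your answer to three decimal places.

Row totals: 336, 240. Column totals: 227, 349. Grand total N = 576.
Expected counts (row total × column total / N):
  Urban, Candidate A: 336×227/576 = 132.4167
  Urban, Candidate B: 336×349/576 = 203.5833
  Rural, Candidate A: 240×227/576 = 94.5833
  Rural, Candidate B: 240×349/576 = 145.4167
Contributions (O − E)²/E:
  (187 − 132.4167)²/132.4167 = 22.4997
  (149 − 203.5833)²/203.5833 = 14.6345
  (40 − 94.5833)²/94.5833 = 31.4996
  (200 − 145.4167)²/145.4167 = 20.4883
χ² = 22.4997 + 14.6345 + 31.4996 + 20.4883 = 89.122

89.122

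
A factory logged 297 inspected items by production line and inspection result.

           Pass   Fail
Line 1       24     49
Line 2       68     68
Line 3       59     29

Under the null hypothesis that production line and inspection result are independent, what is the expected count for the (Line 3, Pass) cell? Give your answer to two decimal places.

Row total (Line 3) = 88; column total (Pass) = 151; grand total N = 297.
Expected count = (row total × column total) / N = 88 × 151 / 297 = 44.74.

44.74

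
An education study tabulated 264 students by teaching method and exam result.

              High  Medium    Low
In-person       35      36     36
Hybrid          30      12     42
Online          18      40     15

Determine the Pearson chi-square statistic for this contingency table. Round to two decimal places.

Row totals: 107, 84, 73. Column totals: 83, 88, 93. Grand total N = 264.
Expected counts (row total × column total / N):
  In-person, High: 107×83/264 = 33.640
  In-person, Medium: 107×88/264 = 35.667
  In-person, Low: 107×93/264 = 37.693
  Hybrid, High: 84×83/264 = 26.409
  Hybrid, Medium: 84×88/264 = 28.000
  Hybrid, Low: 84×93/264 = 29.591
  Online, High: 73×83/264 = 22.951
  Online, Medium: 73×88/264 = 24.333
  Online, Low: 73×93/264 = 25.716
Contributions (O − E)²/E:
  (35 − 33.640)²/33.640 = 0.0550
  (36 − 35.667)²/35.667 = 0.0031
  (36 − 37.693)²/37.693 = 0.0760
  (30 − 26.409)²/26.409 = 0.4883
  (12 − 28.000)²/28.000 = 9.1429
  (42 − 29.591)²/29.591 = 5.2037
  (18 − 22.951)²/22.951 = 1.0680
  (40 − 24.333)²/24.333 = 10.0873
  (15 − 25.716)²/25.716 = 4.4654
χ² = 0.0550 + 0.0031 + 0.0760 + 0.4883 + 9.1429 + 5.2037 + 1.0680 + 10.0873 + 4.4654 = 30.59

30.59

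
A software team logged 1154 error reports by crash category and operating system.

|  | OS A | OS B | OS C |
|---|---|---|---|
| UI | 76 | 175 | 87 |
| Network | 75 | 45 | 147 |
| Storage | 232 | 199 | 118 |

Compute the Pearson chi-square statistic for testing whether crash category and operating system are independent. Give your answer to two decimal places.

147.36

Row totals: 338, 267, 549. Column totals: 383, 419, 352. Grand total N = 1154.
Expected counts (row total × column total / N):
  UI, OS A: 338×383/1154 = 112.179
  UI, OS B: 338×419/1154 = 122.723
  UI, OS C: 338×352/1154 = 103.099
  Network, OS A: 267×383/1154 = 88.614
  Network, OS B: 267×419/1154 = 96.944
  Network, OS C: 267×352/1154 = 81.442
  Storage, OS A: 549×383/1154 = 182.207
  Storage, OS B: 549×419/1154 = 199.334
  Storage, OS C: 549×352/1154 = 167.459
Contributions (O − E)²/E:
  (76 − 112.179)²/112.179 = 11.6681
  (175 − 122.723)²/122.723 = 22.2687
  (87 − 103.099)²/103.099 = 2.5139
  (75 − 88.614)²/88.614 = 2.0916
  (45 − 96.944)²/96.944 = 27.8323
  (147 − 81.442)²/81.442 = 52.7719
  (232 − 182.207)²/182.207 = 13.6073
  (199 − 199.334)²/199.334 = 0.0006
  (118 − 167.459)²/167.459 = 14.6077
χ² = 11.6681 + 22.2687 + 2.5139 + 2.0916 + 27.8323 + 52.7719 + 13.6073 + 0.0006 + 14.6077 = 147.36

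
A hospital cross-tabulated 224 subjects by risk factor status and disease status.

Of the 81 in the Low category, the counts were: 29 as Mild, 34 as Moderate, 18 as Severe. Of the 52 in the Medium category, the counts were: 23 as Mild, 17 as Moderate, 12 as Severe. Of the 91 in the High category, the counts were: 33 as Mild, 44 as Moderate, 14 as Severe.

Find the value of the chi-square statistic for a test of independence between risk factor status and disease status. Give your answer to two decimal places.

4.05

Row totals: 81, 52, 91. Column totals: 85, 95, 44. Grand total N = 224.
Expected counts (row total × column total / N):
  Low, Mild: 81×85/224 = 30.737
  Low, Moderate: 81×95/224 = 34.353
  Low, Severe: 81×44/224 = 15.911
  Medium, Mild: 52×85/224 = 19.732
  Medium, Moderate: 52×95/224 = 22.054
  Medium, Severe: 52×44/224 = 10.214
  High, Mild: 91×85/224 = 34.531
  High, Moderate: 91×95/224 = 38.594
  High, Severe: 91×44/224 = 17.875
Contributions (O − E)²/E:
  (29 − 30.737)²/30.737 = 0.0982
  (34 − 34.353)²/34.353 = 0.0036
  (18 − 15.911)²/15.911 = 0.2743
  (23 − 19.732)²/19.732 = 0.5412
  (17 − 22.054)²/22.054 = 1.1582
  (12 − 10.214)²/10.214 = 0.3123
  (33 − 34.531)²/34.531 = 0.0679
  (44 − 38.594)²/38.594 = 0.7572
  (14 − 17.875)²/17.875 = 0.8400
χ² = 0.0982 + 0.0036 + 0.2743 + 0.5412 + 1.1582 + 0.3123 + 0.0679 + 0.7572 + 0.8400 = 4.05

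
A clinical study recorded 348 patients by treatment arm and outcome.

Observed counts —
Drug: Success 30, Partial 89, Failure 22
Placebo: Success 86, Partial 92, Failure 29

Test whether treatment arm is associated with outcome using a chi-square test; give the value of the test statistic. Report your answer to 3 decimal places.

Row totals: 141, 207. Column totals: 116, 181, 51. Grand total N = 348.
Expected counts (row total × column total / N):
  Drug, Success: 141×116/348 = 47.0000
  Drug, Partial: 141×181/348 = 73.3362
  Drug, Failure: 141×51/348 = 20.6638
  Placebo, Success: 207×116/348 = 69.0000
  Placebo, Partial: 207×181/348 = 107.6638
  Placebo, Failure: 207×51/348 = 30.3362
Contributions (O − E)²/E:
  (30 − 47.0000)²/47.0000 = 6.1489
  (89 − 73.3362)²/73.3362 = 3.3456
  (22 − 20.6638)²/20.6638 = 0.0864
  (86 − 69.0000)²/69.0000 = 4.1884
  (92 − 107.6638)²/107.6638 = 2.2789
  (29 − 30.3362)²/30.3362 = 0.0589
χ² = 6.1489 + 3.3456 + 0.0864 + 4.1884 + 2.2789 + 0.0589 = 16.107

16.107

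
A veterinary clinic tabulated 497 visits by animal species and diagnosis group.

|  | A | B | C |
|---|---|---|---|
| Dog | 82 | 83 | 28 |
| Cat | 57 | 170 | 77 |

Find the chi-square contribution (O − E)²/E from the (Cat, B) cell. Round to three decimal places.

Row total (Cat) = 304; column total (B) = 253; N = 497.
Expected count E = 304 × 253 / 497 = 154.7525.
Contribution = (O − E)²/E = (170 − 154.7525)² / 154.7525 = 1.502.

1.502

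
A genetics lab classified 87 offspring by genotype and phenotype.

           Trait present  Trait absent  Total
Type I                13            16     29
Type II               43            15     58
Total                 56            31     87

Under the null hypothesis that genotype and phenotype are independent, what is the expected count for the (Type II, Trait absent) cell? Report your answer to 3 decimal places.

20.667

Row total (Type II) = 58; column total (Trait absent) = 31; grand total N = 87.
Expected count = (row total × column total) / N = 58 × 31 / 87 = 20.667.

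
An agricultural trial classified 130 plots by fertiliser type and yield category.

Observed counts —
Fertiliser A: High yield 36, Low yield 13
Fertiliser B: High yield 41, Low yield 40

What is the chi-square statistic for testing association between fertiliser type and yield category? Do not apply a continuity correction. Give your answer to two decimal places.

Row totals: 49, 81. Column totals: 77, 53. Grand total N = 130.
Expected counts (row total × column total / N):
  Fertiliser A, High yield: 49×77/130 = 29.023
  Fertiliser A, Low yield: 49×53/130 = 19.977
  Fertiliser B, High yield: 81×77/130 = 47.977
  Fertiliser B, Low yield: 81×53/130 = 33.023
Contributions (O − E)²/E:
  (36 − 29.023)²/29.023 = 1.6772
  (13 − 19.977)²/19.977 = 2.4367
  (41 − 47.977)²/47.977 = 1.0146
  (40 − 33.023)²/33.023 = 1.4741
χ² = 1.6772 + 2.4367 + 1.0146 + 1.4741 = 6.60

6.60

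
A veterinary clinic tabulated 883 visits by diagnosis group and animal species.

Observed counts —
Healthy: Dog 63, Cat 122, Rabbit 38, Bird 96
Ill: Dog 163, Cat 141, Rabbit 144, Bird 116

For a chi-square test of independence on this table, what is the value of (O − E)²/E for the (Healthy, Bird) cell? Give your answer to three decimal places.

Row total (Healthy) = 319; column total (Bird) = 212; N = 883.
Expected count E = 319 × 212 / 883 = 76.5889.
Contribution = (O − E)²/E = (96 − 76.5889)² / 76.5889 = 4.920.

4.920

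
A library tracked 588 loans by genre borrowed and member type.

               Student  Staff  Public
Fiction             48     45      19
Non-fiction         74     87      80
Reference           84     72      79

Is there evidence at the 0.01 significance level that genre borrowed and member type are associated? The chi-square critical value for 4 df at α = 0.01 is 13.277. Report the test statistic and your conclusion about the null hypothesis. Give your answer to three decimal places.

13.603; reject H₀

Row totals: 112, 241, 235. Column totals: 206, 204, 178. Grand total N = 588.
Expected counts (row total × column total / N):
  Fiction, Student: 112×206/588 = 39.2381
  Fiction, Staff: 112×204/588 = 38.8571
  Fiction, Public: 112×178/588 = 33.9048
  Non-fiction, Student: 241×206/588 = 84.4320
  Non-fiction, Staff: 241×204/588 = 83.6122
  Non-fiction, Public: 241×178/588 = 72.9558
  Reference, Student: 235×206/588 = 82.3299
  Reference, Staff: 235×204/588 = 81.5306
  Reference, Public: 235×178/588 = 71.1395
Contributions (O − E)²/E:
  (48 − 39.2381)²/39.2381 = 1.9565
  (45 − 38.8571)²/38.8571 = 0.9711
  (19 − 33.9048)²/33.9048 = 6.5523
  (74 − 84.4320)²/84.4320 = 1.2889
  (87 − 83.6122)²/83.6122 = 0.1373
  (80 − 72.9558)²/72.9558 = 0.6801
  (84 − 82.3299)²/82.3299 = 0.0339
  (72 − 81.5306)²/81.5306 = 1.1141
  (79 − 71.1395)²/71.1395 = 0.8685
χ² = 1.9565 + 0.9711 + 6.5523 + 1.2889 + 0.1373 + 0.6801 + 0.0339 + 1.1141 + 0.8685 = 13.603
df = (3−1)(3−1) = 4. Since 13.603 > 13.277, reject the null hypothesis of independence at α = 0.01.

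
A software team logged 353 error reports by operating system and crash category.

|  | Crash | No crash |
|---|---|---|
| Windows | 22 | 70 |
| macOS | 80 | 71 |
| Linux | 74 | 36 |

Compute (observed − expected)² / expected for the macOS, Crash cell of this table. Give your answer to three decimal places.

Row total (macOS) = 151; column total (Crash) = 176; N = 353.
Expected count E = 151 × 176 / 353 = 75.2861.
Contribution = (O − E)²/E = (80 − 75.2861)² / 75.2861 = 0.295.

0.295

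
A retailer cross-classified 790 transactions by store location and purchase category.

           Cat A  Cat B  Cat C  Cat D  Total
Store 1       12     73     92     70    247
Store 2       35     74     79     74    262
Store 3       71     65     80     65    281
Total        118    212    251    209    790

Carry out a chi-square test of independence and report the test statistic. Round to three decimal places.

Grand total N = 790.
Expected counts (row total × column total / N):
  Store 1, Cat A: 247×118/790 = 36.8937
  Store 1, Cat B: 247×212/790 = 66.2835
  Store 1, Cat C: 247×251/790 = 78.4772
  Store 1, Cat D: 247×209/790 = 65.3456
  Store 2, Cat A: 262×118/790 = 39.1342
  Store 2, Cat B: 262×212/790 = 70.3089
  Store 2, Cat C: 262×251/790 = 83.2430
  Store 2, Cat D: 262×209/790 = 69.3139
  Store 3, Cat A: 281×118/790 = 41.9722
  Store 3, Cat B: 281×212/790 = 75.4076
  Store 3, Cat C: 281×251/790 = 89.2797
  Store 3, Cat D: 281×209/790 = 74.3405
Contributions (O − E)²/E:
  (12 − 36.8937)²/36.8937 = 16.7968
  (73 − 66.2835)²/66.2835 = 0.6806
  (92 − 78.4772)²/78.4772 = 2.3302
  (70 − 65.3456)²/65.3456 = 0.3315
  (35 − 39.1342)²/39.1342 = 0.4367
  (74 − 70.3089)²/70.3089 = 0.1938
  (79 − 83.2430)²/83.2430 = 0.2163
  (74 − 69.3139)²/69.3139 = 0.3168
  (71 − 41.9722)²/41.9722 = 20.0755
  (65 − 75.4076)²/75.4076 = 1.4364
  (80 − 89.2797)²/89.2797 = 0.9645
  (65 − 74.3405)²/74.3405 = 1.1736
χ² = 16.7968 + 0.6806 + 2.3302 + 0.3315 + 0.4367 + 0.1938 + 0.2163 + 0.3168 + 20.0755 + 1.4364 + 0.9645 + 1.1736 = 44.953

44.953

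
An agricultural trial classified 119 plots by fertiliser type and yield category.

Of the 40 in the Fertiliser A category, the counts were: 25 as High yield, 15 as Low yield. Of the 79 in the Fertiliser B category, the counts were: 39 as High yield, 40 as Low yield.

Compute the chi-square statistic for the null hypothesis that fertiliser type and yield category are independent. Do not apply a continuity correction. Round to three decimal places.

Row totals: 40, 79. Column totals: 64, 55. Grand total N = 119.
Expected counts (row total × column total / N):
  Fertiliser A, High yield: 40×64/119 = 21.5126
  Fertiliser A, Low yield: 40×55/119 = 18.4874
  Fertiliser B, High yield: 79×64/119 = 42.4874
  Fertiliser B, Low yield: 79×55/119 = 36.5126
Contributions (O − E)²/E:
  (25 − 21.5126)²/21.5126 = 0.5653
  (15 − 18.4874)²/18.4874 = 0.6579
  (39 − 42.4874)²/42.4874 = 0.2862
  (40 − 36.5126)²/36.5126 = 0.3331
χ² = 0.5653 + 0.6579 + 0.2862 + 0.3331 = 1.843

1.843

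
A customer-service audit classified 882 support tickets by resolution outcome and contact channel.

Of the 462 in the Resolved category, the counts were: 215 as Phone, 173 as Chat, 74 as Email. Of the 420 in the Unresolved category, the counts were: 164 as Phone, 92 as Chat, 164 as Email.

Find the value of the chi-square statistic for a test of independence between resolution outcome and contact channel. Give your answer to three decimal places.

63.800

Row totals: 462, 420. Column totals: 379, 265, 238. Grand total N = 882.
Expected counts (row total × column total / N):
  Resolved, Phone: 462×379/882 = 198.5238
  Resolved, Chat: 462×265/882 = 138.8095
  Resolved, Email: 462×238/882 = 124.6667
  Unresolved, Phone: 420×379/882 = 180.4762
  Unresolved, Chat: 420×265/882 = 126.1905
  Unresolved, Email: 420×238/882 = 113.3333
Contributions (O − E)²/E:
  (215 − 198.5238)²/198.5238 = 1.3674
  (173 − 138.8095)²/138.8095 = 8.4215
  (74 − 124.6667)²/124.6667 = 20.5918
  (164 − 180.4762)²/180.4762 = 1.5042
  (92 − 126.1905)²/126.1905 = 9.2637
  (164 − 113.3333)²/113.3333 = 22.6510
χ² = 1.3674 + 8.4215 + 20.5918 + 1.5042 + 9.2637 + 22.6510 = 63.800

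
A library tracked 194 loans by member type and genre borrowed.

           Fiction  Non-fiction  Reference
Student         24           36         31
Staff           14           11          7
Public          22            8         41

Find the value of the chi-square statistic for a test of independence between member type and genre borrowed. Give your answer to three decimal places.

Row totals: 91, 32, 71. Column totals: 60, 55, 79. Grand total N = 194.
Expected counts (row total × column total / N):
  Student, Fiction: 91×60/194 = 28.1443
  Student, Non-fiction: 91×55/194 = 25.7990
  Student, Reference: 91×79/194 = 37.0567
  Staff, Fiction: 32×60/194 = 9.8969
  Staff, Non-fiction: 32×55/194 = 9.0722
  Staff, Reference: 32×79/194 = 13.0309
  Public, Fiction: 71×60/194 = 21.9588
  Public, Non-fiction: 71×55/194 = 20.1289
  Public, Reference: 71×79/194 = 28.9124
Contributions (O − E)²/E:
  (24 − 28.1443)²/28.1443 = 0.6103
  (36 − 25.7990)²/25.7990 = 4.0335
  (31 − 37.0567)²/37.0567 = 0.9899
  (14 − 9.8969)²/9.8969 = 1.7011
  (11 − 9.0722)²/9.0722 = 0.4096
  (7 − 13.0309)²/13.0309 = 2.7912
  (22 − 21.9588)²/21.9588 = 0.0001
  (8 − 20.1289)²/20.1289 = 7.3084
  (41 − 28.9124)²/28.9124 = 5.0535
χ² = 0.6103 + 4.0335 + 0.9899 + 1.7011 + 0.4096 + 2.7912 + 0.0001 + 7.3084 + 5.0535 = 22.898

22.898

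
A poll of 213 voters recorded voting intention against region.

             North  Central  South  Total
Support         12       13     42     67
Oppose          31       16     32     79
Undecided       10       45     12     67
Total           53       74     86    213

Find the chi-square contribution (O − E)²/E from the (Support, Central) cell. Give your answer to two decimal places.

Row total (Support) = 67; column total (Central) = 74; N = 213.
Expected count E = 67 × 74 / 213 = 23.27700.
Contribution = (O − E)²/E = (13 − 23.27700)² / 23.27700 = 4.54.

4.54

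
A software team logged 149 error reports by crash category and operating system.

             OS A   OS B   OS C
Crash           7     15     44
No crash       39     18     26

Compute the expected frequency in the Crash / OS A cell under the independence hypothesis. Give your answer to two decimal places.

20.38

Row total (Crash) = 66; column total (OS A) = 46; grand total N = 149.
Expected count = (row total × column total) / N = 66 × 46 / 149 = 20.38.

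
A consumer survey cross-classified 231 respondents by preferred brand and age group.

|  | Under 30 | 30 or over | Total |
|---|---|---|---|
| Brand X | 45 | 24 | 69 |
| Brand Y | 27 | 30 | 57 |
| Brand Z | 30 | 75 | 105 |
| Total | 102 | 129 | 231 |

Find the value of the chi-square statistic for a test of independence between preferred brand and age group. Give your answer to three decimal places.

Grand total N = 231.
Expected counts (row total × column total / N):
  Brand X, Under 30: 69×102/231 = 30.4675
  Brand X, 30 or over: 69×129/231 = 38.5325
  Brand Y, Under 30: 57×102/231 = 25.1688
  Brand Y, 30 or over: 57×129/231 = 31.8312
  Brand Z, Under 30: 105×102/231 = 46.3636
  Brand Z, 30 or over: 105×129/231 = 58.6364
Contributions (O − E)²/E:
  (45 − 30.4675)²/30.4675 = 6.9318
  (24 − 38.5325)²/38.5325 = 5.4809
  (27 − 25.1688)²/25.1688 = 0.1332
  (30 − 31.8312)²/31.8312 = 0.1053
  (30 − 46.3636)²/46.3636 = 5.7754
  (75 − 58.6364)²/58.6364 = 4.5666
χ² = 6.9318 + 5.4809 + 0.1332 + 0.1053 + 5.7754 + 4.5666 = 22.993

22.993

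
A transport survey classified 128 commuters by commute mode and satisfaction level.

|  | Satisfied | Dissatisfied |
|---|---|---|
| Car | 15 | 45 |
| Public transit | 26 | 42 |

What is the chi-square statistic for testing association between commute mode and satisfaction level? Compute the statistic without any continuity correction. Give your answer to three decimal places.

2.565

Row totals: 60, 68. Column totals: 41, 87. Grand total N = 128.
Expected counts (row total × column total / N):
  Car, Satisfied: 60×41/128 = 19.2188
  Car, Dissatisfied: 60×87/128 = 40.7812
  Public transit, Satisfied: 68×41/128 = 21.7812
  Public transit, Dissatisfied: 68×87/128 = 46.2188
Contributions (O − E)²/E:
  (15 − 19.2188)²/19.2188 = 0.9261
  (45 − 40.7812)²/40.7812 = 0.4364
  (26 − 21.7812)²/21.7812 = 0.8171
  (42 − 46.2188)²/46.2188 = 0.3851
χ² = 0.9261 + 0.4364 + 0.8171 + 0.3851 = 2.565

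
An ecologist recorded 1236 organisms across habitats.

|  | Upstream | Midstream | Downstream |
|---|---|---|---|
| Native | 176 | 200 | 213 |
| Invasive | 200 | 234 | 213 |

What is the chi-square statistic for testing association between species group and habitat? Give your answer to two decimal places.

Row totals: 589, 647. Column totals: 376, 434, 426. Grand total N = 1236.
Expected counts (row total × column total / N):
  Native, Upstream: 589×376/1236 = 179.178
  Native, Midstream: 589×434/1236 = 206.817
  Native, Downstream: 589×426/1236 = 203.005
  Invasive, Upstream: 647×376/1236 = 196.822
  Invasive, Midstream: 647×434/1236 = 227.183
  Invasive, Downstream: 647×426/1236 = 222.995
Contributions (O − E)²/E:
  (176 − 179.178)²/179.178 = 0.0564
  (200 − 206.817)²/206.817 = 0.2247
  (213 − 203.005)²/203.005 = 0.4921
  (200 − 196.822)²/196.822 = 0.0513
  (234 − 227.183)²/227.183 = 0.2046
  (213 − 222.995)²/222.995 = 0.4480
χ² = 0.0564 + 0.2247 + 0.4921 + 0.0513 + 0.2046 + 0.4480 = 1.48

1.48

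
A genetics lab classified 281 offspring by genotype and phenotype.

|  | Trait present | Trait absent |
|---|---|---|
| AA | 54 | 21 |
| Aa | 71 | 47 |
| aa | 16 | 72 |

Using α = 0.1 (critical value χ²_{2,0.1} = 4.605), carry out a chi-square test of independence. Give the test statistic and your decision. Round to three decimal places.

Row totals: 75, 118, 88. Column totals: 141, 140. Grand total N = 281.
Expected counts (row total × column total / N):
  AA, Trait present: 75×141/281 = 37.6335
  AA, Trait absent: 75×140/281 = 37.3665
  Aa, Trait present: 118×141/281 = 59.2100
  Aa, Trait absent: 118×140/281 = 58.7900
  aa, Trait present: 88×141/281 = 44.1566
  aa, Trait absent: 88×140/281 = 43.8434
Contributions (O − E)²/E:
  (54 − 37.6335)²/37.6335 = 7.1177
  (21 − 37.3665)²/37.3665 = 7.1685
  (71 − 59.2100)²/59.2100 = 2.3476
  (47 − 58.7900)²/58.7900 = 2.3644
  (16 − 44.1566)²/44.1566 = 17.9541
  (72 − 43.8434)²/43.8434 = 18.0824
χ² = 7.1177 + 7.1685 + 2.3476 + 2.3644 + 17.9541 + 18.0824 = 55.035
df = (3−1)(2−1) = 2. Since 55.035 > 4.605, reject the null hypothesis of independence at α = 0.1.

55.035; reject H₀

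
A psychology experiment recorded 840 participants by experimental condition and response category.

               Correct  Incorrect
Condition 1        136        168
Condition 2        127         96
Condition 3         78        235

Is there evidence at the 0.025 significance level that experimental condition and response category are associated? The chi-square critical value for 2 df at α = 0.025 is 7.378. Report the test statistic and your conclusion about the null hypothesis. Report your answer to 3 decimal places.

Row totals: 304, 223, 313. Column totals: 341, 499. Grand total N = 840.
Expected counts (row total × column total / N):
  Condition 1, Correct: 304×341/840 = 123.4095
  Condition 1, Incorrect: 304×499/840 = 180.5905
  Condition 2, Correct: 223×341/840 = 90.5274
  Condition 2, Incorrect: 223×499/840 = 132.4726
  Condition 3, Correct: 313×341/840 = 127.0631
  Condition 3, Incorrect: 313×499/840 = 185.9369
Contributions (O − E)²/E:
  (136 − 123.4095)²/123.4095 = 1.2845
  (168 − 180.5905)²/180.5905 = 0.8778
  (127 − 90.5274)²/90.5274 = 14.6945
  (96 − 132.4726)²/132.4726 = 10.0417
  (78 − 127.0631)²/127.0631 = 18.9448
  (235 − 185.9369)²/185.9369 = 12.9463
χ² = 1.2845 + 0.8778 + 14.6945 + 10.0417 + 18.9448 + 12.9463 = 58.790
df = (3−1)(2−1) = 2. Since 58.790 > 7.378, reject the null hypothesis of independence at α = 0.025.

58.790; reject H₀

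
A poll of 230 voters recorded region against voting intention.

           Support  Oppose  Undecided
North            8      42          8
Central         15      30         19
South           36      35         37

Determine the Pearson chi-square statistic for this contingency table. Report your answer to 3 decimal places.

24.561

Row totals: 58, 64, 108. Column totals: 59, 107, 64. Grand total N = 230.
Expected counts (row total × column total / N):
  North, Support: 58×59/230 = 14.87826
  North, Oppose: 58×107/230 = 26.98261
  North, Undecided: 58×64/230 = 16.13913
  Central, Support: 64×59/230 = 16.41739
  Central, Oppose: 64×107/230 = 29.77391
  Central, Undecided: 64×64/230 = 17.80870
  South, Support: 108×59/230 = 27.70435
  South, Oppose: 108×107/230 = 50.24348
  South, Undecided: 108×64/230 = 30.05217
Contributions (O − E)²/E:
  (8 − 14.87826)²/14.87826 = 3.1798
  (42 − 26.98261)²/26.98261 = 8.3580
  (8 − 16.13913)²/16.13913 = 4.1046
  (15 − 16.41739)²/16.41739 = 0.1224
  (30 − 29.77391)²/29.77391 = 0.0017
  (19 − 17.80870)²/17.80870 = 0.0797
  (36 − 27.70435)²/27.70435 = 2.4840
  (35 − 50.24348)²/50.24348 = 4.6248
  (37 − 30.05217)²/30.05217 = 1.6063
χ² = 3.1798 + 8.3580 + 4.1046 + 0.1224 + 0.0017 + 0.0797 + 2.4840 + 4.6248 + 1.6063 = 24.561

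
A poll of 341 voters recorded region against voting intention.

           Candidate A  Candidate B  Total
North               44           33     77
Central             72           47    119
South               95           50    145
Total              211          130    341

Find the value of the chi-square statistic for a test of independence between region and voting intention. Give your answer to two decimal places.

1.64

Grand total N = 341.
Expected counts (row total × column total / N):
  North, Candidate A: 77×211/341 = 47.645
  North, Candidate B: 77×130/341 = 29.355
  Central, Candidate A: 119×211/341 = 73.633
  Central, Candidate B: 119×130/341 = 45.367
  South, Candidate A: 145×211/341 = 89.721
  South, Candidate B: 145×130/341 = 55.279
Contributions (O − E)²/E:
  (44 − 47.645)²/47.645 = 0.2789
  (33 − 29.355)²/29.355 = 0.4526
  (72 − 73.633)²/73.633 = 0.0362
  (47 − 45.367)²/45.367 = 0.0588
  (95 − 89.721)²/89.721 = 0.3106
  (50 − 55.279)²/55.279 = 0.5041
χ² = 0.2789 + 0.4526 + 0.0362 + 0.0588 + 0.3106 + 0.5041 = 1.64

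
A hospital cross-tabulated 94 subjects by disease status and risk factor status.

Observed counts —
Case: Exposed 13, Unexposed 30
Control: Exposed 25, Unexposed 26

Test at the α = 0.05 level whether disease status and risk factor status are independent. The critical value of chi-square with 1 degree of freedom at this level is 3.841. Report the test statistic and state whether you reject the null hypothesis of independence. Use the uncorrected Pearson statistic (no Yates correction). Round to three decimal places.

Row totals: 43, 51. Column totals: 38, 56. Grand total N = 94.
Expected counts (row total × column total / N):
  Case, Exposed: 43×38/94 = 17.3830
  Case, Unexposed: 43×56/94 = 25.6170
  Control, Exposed: 51×38/94 = 20.6170
  Control, Unexposed: 51×56/94 = 30.3830
Contributions (O − E)²/E:
  (13 − 17.3830)²/17.3830 = 1.1051
  (30 − 25.6170)²/25.6170 = 0.7499
  (25 − 20.6170)²/20.6170 = 0.9318
  (26 − 30.3830)²/30.3830 = 0.6323
χ² = 1.1051 + 0.7499 + 0.9318 + 0.6323 = 3.419
df = (2−1)(2−1) = 1. Since 3.419 < 3.841, fail to reject the null hypothesis of independence at α = 0.05.

3.419; fail to reject H₀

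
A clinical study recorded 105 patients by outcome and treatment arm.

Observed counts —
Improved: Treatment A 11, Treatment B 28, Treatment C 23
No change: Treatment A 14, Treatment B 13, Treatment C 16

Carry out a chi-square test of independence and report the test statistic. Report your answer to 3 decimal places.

3.790

Row totals: 62, 43. Column totals: 25, 41, 39. Grand total N = 105.
Expected counts (row total × column total / N):
  Improved, Treatment A: 62×25/105 = 14.7619
  Improved, Treatment B: 62×41/105 = 24.2095
  Improved, Treatment C: 62×39/105 = 23.0286
  No change, Treatment A: 43×25/105 = 10.2381
  No change, Treatment B: 43×41/105 = 16.7905
  No change, Treatment C: 43×39/105 = 15.9714
Contributions (O − E)²/E:
  (11 − 14.7619)²/14.7619 = 0.9587
  (28 − 24.2095)²/24.2095 = 0.5935
  (23 − 23.0286)²/23.0286 = 0.0000
  (14 − 10.2381)²/10.2381 = 1.3823
  (13 − 16.7905)²/16.7905 = 0.8557
  (16 − 15.9714)²/15.9714 = 0.0001
χ² = 0.9587 + 0.5935 + 0.0000 + 1.3823 + 0.8557 + 0.0001 = 3.790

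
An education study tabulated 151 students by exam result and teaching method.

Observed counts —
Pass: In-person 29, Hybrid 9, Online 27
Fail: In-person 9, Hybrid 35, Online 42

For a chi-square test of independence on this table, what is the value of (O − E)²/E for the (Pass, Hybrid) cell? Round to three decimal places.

Row total (Pass) = 65; column total (Hybrid) = 44; N = 151.
Expected count E = 65 × 44 / 151 = 18.9404.
Contribution = (O − E)²/E = (9 − 18.9404)² / 18.9404 = 5.217.

5.217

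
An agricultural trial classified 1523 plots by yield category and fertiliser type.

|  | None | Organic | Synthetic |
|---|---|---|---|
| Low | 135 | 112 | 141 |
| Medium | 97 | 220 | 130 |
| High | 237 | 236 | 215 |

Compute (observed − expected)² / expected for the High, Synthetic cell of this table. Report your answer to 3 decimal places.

0.094

Row total (High) = 688; column total (Synthetic) = 486; N = 1523.
Expected count E = 688 × 486 / 1523 = 219.5456.
Contribution = (O − E)²/E = (215 − 219.5456)² / 219.5456 = 0.094.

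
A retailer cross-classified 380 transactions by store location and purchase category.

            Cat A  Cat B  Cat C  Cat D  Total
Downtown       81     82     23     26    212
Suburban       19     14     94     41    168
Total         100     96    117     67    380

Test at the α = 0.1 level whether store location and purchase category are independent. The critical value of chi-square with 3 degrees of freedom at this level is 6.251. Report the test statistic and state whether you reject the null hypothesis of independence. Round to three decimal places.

129.694; reject H₀

Grand total N = 380.
Expected counts (row total × column total / N):
  Downtown, Cat A: 212×100/380 = 55.78947
  Downtown, Cat B: 212×96/380 = 53.55789
  Downtown, Cat C: 212×117/380 = 65.27368
  Downtown, Cat D: 212×67/380 = 37.37895
  Suburban, Cat A: 168×100/380 = 44.21053
  Suburban, Cat B: 168×96/380 = 42.44211
  Suburban, Cat C: 168×117/380 = 51.72632
  Suburban, Cat D: 168×67/380 = 29.62105
Contributions (O − E)²/E:
  (81 − 55.78947)²/55.78947 = 11.3923
  (82 − 53.55789)²/53.55789 = 15.1043
  (23 − 65.27368)²/65.27368 = 27.3780
  (26 − 37.37895)²/37.37895 = 3.4640
  (19 − 44.21053)²/44.21053 = 14.3760
  (14 − 42.44211)²/42.44211 = 19.0602
  (94 − 51.72632)²/51.72632 = 34.5484
  (41 − 29.62105)²/29.62105 = 4.3712
χ² = 11.3923 + 15.1043 + 27.3780 + 3.4640 + 14.3760 + 19.0602 + 34.5484 + 4.3712 = 129.694
df = (2−1)(4−1) = 3. Since 129.694 > 6.251, reject the null hypothesis of independence at α = 0.1.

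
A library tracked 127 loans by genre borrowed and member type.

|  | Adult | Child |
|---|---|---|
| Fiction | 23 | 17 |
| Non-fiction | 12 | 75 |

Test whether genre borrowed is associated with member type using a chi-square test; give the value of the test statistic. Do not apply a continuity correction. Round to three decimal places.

Row totals: 40, 87. Column totals: 35, 92. Grand total N = 127.
Expected counts (row total × column total / N):
  Fiction, Adult: 40×35/127 = 11.02362
  Fiction, Child: 40×92/127 = 28.97638
  Non-fiction, Adult: 87×35/127 = 23.97638
  Non-fiction, Child: 87×92/127 = 63.02362
Contributions (O − E)²/E:
  (23 − 11.02362)²/11.02362 = 13.0115
  (17 − 28.97638)²/28.97638 = 4.9500
  (12 − 23.97638)²/23.97638 = 5.9823
  (75 − 63.02362)²/63.02362 = 2.2759
χ² = 13.0115 + 4.9500 + 5.9823 + 2.2759 = 26.220

26.220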